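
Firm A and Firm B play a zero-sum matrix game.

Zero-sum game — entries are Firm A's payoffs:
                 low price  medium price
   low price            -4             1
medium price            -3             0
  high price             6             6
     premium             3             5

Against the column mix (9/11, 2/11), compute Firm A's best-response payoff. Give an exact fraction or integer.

low price: (-4)·(9/11) + (1)·(2/11) = -34/11.
medium price: (-3)·(9/11) + (0)·(2/11) = -27/11.
high price: (6)·(9/11) + (6)·(2/11) = 6.
premium: (3)·(9/11) + (5)·(2/11) = 37/11.
The best pure response is high price with expected payoff 6.

6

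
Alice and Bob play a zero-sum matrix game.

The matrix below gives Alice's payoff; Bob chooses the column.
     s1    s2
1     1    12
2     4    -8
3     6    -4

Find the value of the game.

Row 2 is strictly dominated by row 3, so Alice never plays it.
The remaining 2×2 game on (1, 3) × (s1, s2) has no saddle point. Let Alice play 1 with probability p; indifference gives p + 6(1−p) = 12p − 4(1−p), so p = 10/21.
Similarly Bob's optimal q on s1 is 16/21, and the value is 1·(16/21) + (12)·(5/21) = 76/21.

76/21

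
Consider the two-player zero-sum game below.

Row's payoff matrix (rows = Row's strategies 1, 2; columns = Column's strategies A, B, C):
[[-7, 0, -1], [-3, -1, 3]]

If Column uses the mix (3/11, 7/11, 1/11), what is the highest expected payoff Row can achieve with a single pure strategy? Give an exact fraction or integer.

1: (-7)·(3/11) + (0)·(7/11) + (-1)·(1/11) = -2.
2: (-3)·(3/11) + (-1)·(7/11) + (3)·(1/11) = -13/11.
The best pure response is 2 with expected payoff -13/11.

-13/11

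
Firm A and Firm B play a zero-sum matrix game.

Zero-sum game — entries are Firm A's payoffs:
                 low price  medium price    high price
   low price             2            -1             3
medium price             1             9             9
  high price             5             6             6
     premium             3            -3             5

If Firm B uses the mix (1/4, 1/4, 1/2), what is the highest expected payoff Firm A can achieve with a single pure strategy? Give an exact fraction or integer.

7

low price: (2)·(1/4) + (-1)·(1/4) + (3)·(1/2) = 7/4.
medium price: (1)·(1/4) + (9)·(1/4) + (9)·(1/2) = 7.
high price: (5)·(1/4) + (6)·(1/4) + (6)·(1/2) = 23/4.
premium: (3)·(1/4) + (-3)·(1/4) + (5)·(1/2) = 5/2.
The best pure response is medium price with expected payoff 7.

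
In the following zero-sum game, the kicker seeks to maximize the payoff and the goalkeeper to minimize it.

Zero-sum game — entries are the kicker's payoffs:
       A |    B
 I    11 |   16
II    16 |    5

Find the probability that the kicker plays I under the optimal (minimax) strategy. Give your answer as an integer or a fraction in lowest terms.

Row minima are 11 and 5, so the kicker's maximin is 11; column maxima are 16 and 16, so the goalkeeper's minimax is 16. These differ, so the equilibrium is in mixed strategies.
Let the kicker play I with probability p. The goalkeeper is indifferent when 11p + 16(1−p) = 16p + 5(1−p), giving p = 11/16.

11/16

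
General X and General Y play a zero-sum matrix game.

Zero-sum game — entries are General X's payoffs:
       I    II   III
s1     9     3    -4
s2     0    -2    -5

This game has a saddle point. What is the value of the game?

-4

Row minima: -4, -5 → General X's maximin is -4.
Column maxima: 9, 3, -4 → General Y's minimax is -4.
They coincide at (s1, III), so the value is -4.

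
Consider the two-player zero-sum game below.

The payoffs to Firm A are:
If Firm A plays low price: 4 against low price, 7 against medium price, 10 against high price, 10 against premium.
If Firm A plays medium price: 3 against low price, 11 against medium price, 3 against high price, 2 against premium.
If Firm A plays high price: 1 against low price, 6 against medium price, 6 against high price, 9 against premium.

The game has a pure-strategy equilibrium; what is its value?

Row minima: 4, 2, 1 → Firm A's maximin is 4.
Column maxima: 4, 11, 10, 10 → Firm B's minimax is 4.
They coincide at (low price, low price), so the value is 4.

4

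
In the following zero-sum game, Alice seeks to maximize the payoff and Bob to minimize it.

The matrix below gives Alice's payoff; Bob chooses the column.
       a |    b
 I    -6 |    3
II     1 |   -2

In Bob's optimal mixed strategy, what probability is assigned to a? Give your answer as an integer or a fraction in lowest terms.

Row minima are -6 and -2, so Alice's maximin is -2; column maxima are 1 and 3, so Bob's minimax is 1. These differ, so the equilibrium is in mixed strategies.
Let Bob play a with probability q. Alice is indifferent when −6q + 3(1−q) = q − 2(1−q), giving q = 5/12.

5/12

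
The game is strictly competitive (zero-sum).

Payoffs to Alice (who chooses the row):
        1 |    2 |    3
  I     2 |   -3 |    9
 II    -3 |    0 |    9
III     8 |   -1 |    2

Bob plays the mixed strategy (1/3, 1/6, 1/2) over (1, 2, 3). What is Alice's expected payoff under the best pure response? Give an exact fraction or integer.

I: (2)·(1/3) + (-3)·(1/6) + (9)·(1/2) = 14/3.
II: (-3)·(1/3) + (0)·(1/6) + (9)·(1/2) = 7/2.
III: (8)·(1/3) + (-1)·(1/6) + (2)·(1/2) = 7/2.
The best pure response is I with expected payoff 14/3.

14/3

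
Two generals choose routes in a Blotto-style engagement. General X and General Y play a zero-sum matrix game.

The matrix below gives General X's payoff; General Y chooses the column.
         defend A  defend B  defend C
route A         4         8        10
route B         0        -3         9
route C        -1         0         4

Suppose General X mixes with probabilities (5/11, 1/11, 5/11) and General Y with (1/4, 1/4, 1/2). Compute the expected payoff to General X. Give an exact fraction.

Against (1/4, 1/4, 1/2), each row's expected payoff is route A: 8; route B: 15/4; route C: 7/4.
Taking the (5/11, 1/11, 5/11)-weighted average: (5/11)·(8) + (1/11)·(15/4) + (5/11)·(7/4) = 105/22.

105/22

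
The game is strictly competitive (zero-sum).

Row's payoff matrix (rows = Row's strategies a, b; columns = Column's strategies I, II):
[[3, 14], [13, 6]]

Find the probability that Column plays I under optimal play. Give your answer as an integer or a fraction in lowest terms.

Row minima are 3 and 6, so Row's maximin is 6; column maxima are 13 and 14, so Column's minimax is 13. These differ, so the equilibrium is in mixed strategies.
Let Column play I with probability q. Row is indifferent when 3q + 14(1−q) = 13q + 6(1−q), giving q = 4/9.

4/9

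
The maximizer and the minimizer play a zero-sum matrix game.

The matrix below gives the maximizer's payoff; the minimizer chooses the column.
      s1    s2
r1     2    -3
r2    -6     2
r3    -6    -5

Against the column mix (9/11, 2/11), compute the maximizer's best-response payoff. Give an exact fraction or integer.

12/11

r1: (2)·(9/11) + (-3)·(2/11) = 12/11.
r2: (-6)·(9/11) + (2)·(2/11) = -50/11.
r3: (-6)·(9/11) + (-5)·(2/11) = -64/11.
The best pure response is r1 with expected payoff 12/11.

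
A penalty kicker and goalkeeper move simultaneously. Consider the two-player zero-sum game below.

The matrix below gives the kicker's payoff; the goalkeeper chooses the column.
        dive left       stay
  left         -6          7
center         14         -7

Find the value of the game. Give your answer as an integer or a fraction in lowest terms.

Row minima are -6 and -7, so the kicker's maximin is -6; column maxima are 14 and 7, so the goalkeeper's minimax is 7. These differ, so the equilibrium is in mixed strategies.
Let the kicker play left with probability p. The goalkeeper is indifferent when −6p + 14(1−p) = 7p − 7(1−p), giving p = 21/34.
Let the goalkeeper play dive left with probability q. The kicker is indifferent when −6q + 7(1−q) = 14q − 7(1−q), giving q = 7/17.
The value is -6·(7/17) + (7)·(10/17) = 28/17.

28/17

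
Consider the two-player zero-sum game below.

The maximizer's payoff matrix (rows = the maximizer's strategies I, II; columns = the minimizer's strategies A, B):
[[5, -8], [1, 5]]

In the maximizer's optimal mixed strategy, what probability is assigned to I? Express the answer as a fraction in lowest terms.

4/17

Row minima are -8 and 1, so the maximizer's maximin is 1; column maxima are 5 and 5, so the minimizer's minimax is 5. These differ, so the equilibrium is in mixed strategies.
Let the maximizer play I with probability p. The minimizer is indifferent when 5p + (1−p) = −8p + 5(1−p), giving p = 4/17.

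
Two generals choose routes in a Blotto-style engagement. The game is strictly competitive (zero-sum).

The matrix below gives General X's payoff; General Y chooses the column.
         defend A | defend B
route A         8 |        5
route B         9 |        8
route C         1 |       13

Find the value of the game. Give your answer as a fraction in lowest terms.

Row route A is strictly dominated by row route B, so General X never plays it.
The remaining 2×2 game on (route B, route C) × (defend A, defend B) has no saddle point. Let General X play route B with probability p; indifference gives 9p + (1−p) = 8p + 13(1−p), so p = 12/13.
Similarly General Y's optimal q on defend A is 5/13, and the value is 9·(5/13) + (8)·(8/13) = 109/13.

109/13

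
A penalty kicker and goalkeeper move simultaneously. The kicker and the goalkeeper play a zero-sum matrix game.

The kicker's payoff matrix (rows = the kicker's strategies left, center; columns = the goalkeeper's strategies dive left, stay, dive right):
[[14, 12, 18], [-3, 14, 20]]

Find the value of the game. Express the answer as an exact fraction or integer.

232/19

Column dive right is strictly dominated by stay for the goalkeeper (it gives the kicker more in every row).
The remaining 2×2 game on (left, center) × (dive left, stay) has no saddle point. Let the kicker play left with probability p; indifference gives 14p − 3(1−p) = 12p + 14(1−p), so p = 17/19.
Similarly the goalkeeper's optimal q on dive left is 2/19, and the value is 14·(2/19) + (12)·(17/19) = 232/19.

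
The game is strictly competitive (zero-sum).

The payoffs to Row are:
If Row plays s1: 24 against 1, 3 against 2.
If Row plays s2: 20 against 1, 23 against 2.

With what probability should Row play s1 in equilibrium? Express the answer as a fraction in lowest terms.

Row minima are 3 and 20, so Row's maximin is 20; column maxima are 24 and 23, so Column's minimax is 23. These differ, so the equilibrium is in mixed strategies.
Let Row play s1 with probability p. Column is indifferent when 24p + 20(1−p) = 3p + 23(1−p), giving p = 1/8.

1/8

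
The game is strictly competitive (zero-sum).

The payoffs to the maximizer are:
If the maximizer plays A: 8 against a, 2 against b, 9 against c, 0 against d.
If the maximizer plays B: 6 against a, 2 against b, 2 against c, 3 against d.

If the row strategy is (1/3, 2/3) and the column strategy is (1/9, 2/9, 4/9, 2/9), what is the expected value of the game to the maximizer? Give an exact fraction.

32/9

Against (1/9, 2/9, 4/9, 2/9), each row's expected payoff is A: 16/3; B: 8/3.
Taking the (1/3, 2/3)-weighted average: (1/3)·(16/3) + (2/3)·(8/3) = 32/9.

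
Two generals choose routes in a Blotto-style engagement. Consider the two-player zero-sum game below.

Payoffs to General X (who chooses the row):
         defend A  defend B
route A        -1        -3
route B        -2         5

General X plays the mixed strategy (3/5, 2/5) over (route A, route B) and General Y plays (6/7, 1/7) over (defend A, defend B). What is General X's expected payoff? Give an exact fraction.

Against (6/7, 1/7), each row's expected payoff is route A: -9/7; route B: -1.
Taking the (3/5, 2/5)-weighted average: (3/5)·(-9/7) + (2/5)·(-1) = -41/35.

-41/35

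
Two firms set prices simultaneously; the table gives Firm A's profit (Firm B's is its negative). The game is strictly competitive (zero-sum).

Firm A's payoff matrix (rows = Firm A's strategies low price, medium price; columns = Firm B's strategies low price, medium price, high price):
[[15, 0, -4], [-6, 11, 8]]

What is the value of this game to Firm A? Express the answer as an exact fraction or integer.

Column medium price is strictly dominated by high price for Firm B (it gives Firm A more in every row).
The remaining 2×2 game on (low price, medium price) × (low price, high price) has no saddle point. Let Firm A play low price with probability p; indifference gives 15p − 6(1−p) = −4p + 8(1−p), so p = 14/33.
Similarly Firm B's optimal q on low price is 4/11, and the value is 15·(4/11) + (-4)·(7/11) = 32/11.

32/11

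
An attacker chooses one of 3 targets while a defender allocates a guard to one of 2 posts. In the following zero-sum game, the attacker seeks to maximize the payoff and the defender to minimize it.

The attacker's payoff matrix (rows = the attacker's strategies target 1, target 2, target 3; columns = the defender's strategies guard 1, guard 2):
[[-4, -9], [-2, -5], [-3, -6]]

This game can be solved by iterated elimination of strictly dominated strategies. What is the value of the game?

Column guard 1 is strictly dominated by guard 2 for the defender (-9<-4, -5<-2, -6<-3); eliminate guard 1.
Row target 3 is strictly dominated by row target 2 (-5>-6); eliminate target 3.
Row target 1 is strictly dominated by row target 2 (-5>-9); eliminate target 1.
Only (target 2, guard 2) remains, with payoff -5.

-5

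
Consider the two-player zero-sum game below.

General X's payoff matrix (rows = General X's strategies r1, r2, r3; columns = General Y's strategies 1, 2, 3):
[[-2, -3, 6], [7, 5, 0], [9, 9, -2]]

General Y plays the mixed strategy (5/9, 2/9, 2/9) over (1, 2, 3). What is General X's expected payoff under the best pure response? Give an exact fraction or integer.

r1: (-2)·(5/9) + (-3)·(2/9) + (6)·(2/9) = -4/9.
r2: (7)·(5/9) + (5)·(2/9) + (0)·(2/9) = 5.
r3: (9)·(5/9) + (9)·(2/9) + (-2)·(2/9) = 59/9.
The best pure response is r3 with expected payoff 59/9.

59/9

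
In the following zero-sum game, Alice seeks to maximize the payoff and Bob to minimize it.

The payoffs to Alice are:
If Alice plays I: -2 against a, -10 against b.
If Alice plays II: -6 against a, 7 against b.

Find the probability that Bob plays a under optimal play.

Row minima are -10 and -6, so Alice's maximin is -6; column maxima are -2 and 7, so Bob's minimax is -2. These differ, so the equilibrium is in mixed strategies.
Let Bob play a with probability q. Alice is indifferent when −2q − 10(1−q) = −6q + 7(1−q), giving q = 17/21.

17/21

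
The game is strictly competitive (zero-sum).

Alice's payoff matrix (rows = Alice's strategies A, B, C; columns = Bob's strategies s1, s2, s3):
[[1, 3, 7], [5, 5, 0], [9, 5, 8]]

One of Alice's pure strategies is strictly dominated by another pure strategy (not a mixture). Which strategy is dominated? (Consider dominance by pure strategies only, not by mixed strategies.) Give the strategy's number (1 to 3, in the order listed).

1

Compare A with C: 9 > 1, 5 > 3, 8 > 7.
So C strictly dominates A for Alice; A is strictly dominated.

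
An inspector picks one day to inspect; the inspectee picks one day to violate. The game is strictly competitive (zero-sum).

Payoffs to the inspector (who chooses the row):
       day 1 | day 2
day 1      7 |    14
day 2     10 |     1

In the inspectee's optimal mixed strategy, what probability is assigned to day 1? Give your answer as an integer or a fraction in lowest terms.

Row minima are 7 and 1, so the inspector's maximin is 7; column maxima are 10 and 14, so the inspectee's minimax is 10. These differ, so the equilibrium is in mixed strategies.
Let the inspectee play day 1 with probability q. The inspector is indifferent when 7q + 14(1−q) = 10q + (1−q), giving q = 13/16.

13/16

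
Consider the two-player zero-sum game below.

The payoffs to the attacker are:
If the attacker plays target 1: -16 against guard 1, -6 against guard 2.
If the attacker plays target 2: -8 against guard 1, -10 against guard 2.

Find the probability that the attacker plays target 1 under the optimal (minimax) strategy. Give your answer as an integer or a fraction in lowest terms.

1/6

Row minima are -16 and -10, so the attacker's maximin is -10; column maxima are -8 and -6, so the defender's minimax is -8. These differ, so the equilibrium is in mixed strategies.
Let the attacker play target 1 with probability p. The defender is indifferent when −16p − 8(1−p) = −6p − 10(1−p), giving p = 1/6.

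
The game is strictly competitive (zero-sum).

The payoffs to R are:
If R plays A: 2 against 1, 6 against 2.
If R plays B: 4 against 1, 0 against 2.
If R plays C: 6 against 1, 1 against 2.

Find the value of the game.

34/9

Row B is strictly dominated by row C, so R never plays it.
The remaining 2×2 game on (A, C) × (1, 2) has no saddle point. Let R play A with probability p; indifference gives 2p + 6(1−p) = 6p + (1−p), so p = 5/9.
Similarly C's optimal q on 1 is 5/9, and the value is 2·(5/9) + (6)·(4/9) = 34/9.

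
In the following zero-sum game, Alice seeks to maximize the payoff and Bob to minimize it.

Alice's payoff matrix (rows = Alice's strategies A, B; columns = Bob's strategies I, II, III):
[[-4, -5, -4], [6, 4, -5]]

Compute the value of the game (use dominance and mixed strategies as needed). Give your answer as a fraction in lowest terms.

-41/10

Column I is strictly dominated by II for Bob (it gives Alice more in every row).
The remaining 2×2 game on (A, B) × (II, III) has no saddle point. Let Alice play A with probability p; indifference gives −5p + 4(1−p) = −4p − 5(1−p), so p = 9/10.
Similarly Bob's optimal q on II is 1/10, and the value is -5·(1/10) + (-4)·(9/10) = -41/10.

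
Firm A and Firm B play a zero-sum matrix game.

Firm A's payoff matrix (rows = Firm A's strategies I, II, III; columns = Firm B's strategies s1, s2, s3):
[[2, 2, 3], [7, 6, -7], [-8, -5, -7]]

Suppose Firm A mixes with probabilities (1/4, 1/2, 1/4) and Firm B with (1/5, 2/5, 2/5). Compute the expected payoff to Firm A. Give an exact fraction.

Against (1/5, 2/5, 2/5), each row's expected payoff is I: 12/5; II: 1; III: -32/5.
Taking the (1/4, 1/2, 1/4)-weighted average: (1/4)·(12/5) + (1/2)·(1) + (1/4)·(-32/5) = -1/2.

-1/2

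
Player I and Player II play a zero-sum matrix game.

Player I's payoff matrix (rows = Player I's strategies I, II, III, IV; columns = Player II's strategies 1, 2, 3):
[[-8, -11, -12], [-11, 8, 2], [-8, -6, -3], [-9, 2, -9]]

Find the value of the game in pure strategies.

-8

Row minima: -12, -11, -8, -9 → Player I's maximin is -8.
Column maxima: -8, 8, 2 → Player II's minimax is -8.
They coincide at (III, 1), so the value is -8.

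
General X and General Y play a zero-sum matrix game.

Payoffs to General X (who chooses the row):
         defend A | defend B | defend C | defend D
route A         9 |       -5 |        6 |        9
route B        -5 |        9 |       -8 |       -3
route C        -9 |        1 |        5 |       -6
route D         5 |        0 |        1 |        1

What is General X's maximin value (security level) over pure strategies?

0

The worst-case payoff for each row is route A: -5, route B: -8, route C: -9, route D: 0.
The best of these is 0.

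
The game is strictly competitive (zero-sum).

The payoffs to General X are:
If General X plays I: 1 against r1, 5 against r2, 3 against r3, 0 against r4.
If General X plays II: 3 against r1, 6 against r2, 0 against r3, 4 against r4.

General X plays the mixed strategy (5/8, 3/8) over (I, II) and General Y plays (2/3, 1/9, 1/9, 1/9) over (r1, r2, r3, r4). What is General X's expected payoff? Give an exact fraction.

Against (2/3, 1/9, 1/9, 1/9), each row's expected payoff is I: 14/9; II: 28/9.
Taking the (5/8, 3/8)-weighted average: (5/8)·(14/9) + (3/8)·(28/9) = 77/36.

77/36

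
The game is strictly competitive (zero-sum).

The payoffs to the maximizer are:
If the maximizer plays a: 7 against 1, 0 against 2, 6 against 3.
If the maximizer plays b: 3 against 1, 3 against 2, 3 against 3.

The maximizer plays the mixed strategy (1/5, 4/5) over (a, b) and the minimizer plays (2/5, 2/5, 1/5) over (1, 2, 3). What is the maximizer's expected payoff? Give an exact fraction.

Against (2/5, 2/5, 1/5), each row's expected payoff is a: 4; b: 3.
Taking the (1/5, 4/5)-weighted average: (1/5)·(4) + (4/5)·(3) = 16/5.

16/5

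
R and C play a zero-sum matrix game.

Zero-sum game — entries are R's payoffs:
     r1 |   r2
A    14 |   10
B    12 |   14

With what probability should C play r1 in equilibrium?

2/3

Row minima are 10 and 12, so R's maximin is 12; column maxima are 14 and 14, so C's minimax is 14. These differ, so the equilibrium is in mixed strategies.
Let C play r1 with probability q. R is indifferent when 14q + 10(1−q) = 12q + 14(1−q), giving q = 2/3.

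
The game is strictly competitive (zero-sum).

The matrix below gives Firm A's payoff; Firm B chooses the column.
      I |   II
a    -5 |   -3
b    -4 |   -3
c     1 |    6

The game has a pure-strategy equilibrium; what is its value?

Row minima: -5, -4, 1 → Firm A's maximin is 1.
Column maxima: 1, 6 → Firm B's minimax is 1.
They coincide at (c, I), so the value is 1.

1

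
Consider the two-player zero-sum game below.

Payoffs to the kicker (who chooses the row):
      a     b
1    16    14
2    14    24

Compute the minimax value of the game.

47/3

Row minima are 14 and 14, so the kicker's maximin is 14; column maxima are 16 and 24, so the goalkeeper's minimax is 16. These differ, so the equilibrium is in mixed strategies.
Let the kicker play 1 with probability p. The goalkeeper is indifferent when 16p + 14(1−p) = 14p + 24(1−p), giving p = 5/6.
Let the goalkeeper play a with probability q. The kicker is indifferent when 16q + 14(1−q) = 14q + 24(1−q), giving q = 5/6.
The value is 16·(5/6) + (14)·(1/6) = 47/3.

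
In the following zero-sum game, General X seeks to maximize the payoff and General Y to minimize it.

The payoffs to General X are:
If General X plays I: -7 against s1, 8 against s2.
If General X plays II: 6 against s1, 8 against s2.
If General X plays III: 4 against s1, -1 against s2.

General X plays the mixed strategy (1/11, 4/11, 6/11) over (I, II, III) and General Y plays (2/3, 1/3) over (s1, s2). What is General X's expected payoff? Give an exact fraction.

Against (2/3, 1/3), each row's expected payoff is I: -2; II: 20/3; III: 7/3.
Taking the (1/11, 4/11, 6/11)-weighted average: (1/11)·(-2) + (4/11)·(20/3) + (6/11)·(7/3) = 116/33.

116/33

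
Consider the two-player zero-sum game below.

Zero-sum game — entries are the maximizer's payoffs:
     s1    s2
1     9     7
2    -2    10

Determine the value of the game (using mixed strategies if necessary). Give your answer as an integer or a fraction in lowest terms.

52/7

Row minima are 7 and -2, so the maximizer's maximin is 7; column maxima are 9 and 10, so the minimizer's minimax is 9. These differ, so the equilibrium is in mixed strategies.
Let the maximizer play 1 with probability p. The minimizer is indifferent when 9p − 2(1−p) = 7p + 10(1−p), giving p = 6/7.
Let the minimizer play s1 with probability q. The maximizer is indifferent when 9q + 7(1−q) = −2q + 10(1−q), giving q = 3/14.
The value is 9·(3/14) + (7)·(11/14) = 52/7.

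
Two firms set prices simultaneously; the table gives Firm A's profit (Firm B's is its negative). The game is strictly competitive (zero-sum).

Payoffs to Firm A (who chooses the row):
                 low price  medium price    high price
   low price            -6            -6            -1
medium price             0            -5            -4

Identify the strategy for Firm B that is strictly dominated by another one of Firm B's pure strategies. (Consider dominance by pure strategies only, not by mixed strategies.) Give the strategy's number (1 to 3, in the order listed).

Firm B prefers columns that give Firm A less. Compare high price with medium price: -6 < -1, -5 < -4.
So medium price strictly dominates high price for Firm B; high price is strictly dominated.

3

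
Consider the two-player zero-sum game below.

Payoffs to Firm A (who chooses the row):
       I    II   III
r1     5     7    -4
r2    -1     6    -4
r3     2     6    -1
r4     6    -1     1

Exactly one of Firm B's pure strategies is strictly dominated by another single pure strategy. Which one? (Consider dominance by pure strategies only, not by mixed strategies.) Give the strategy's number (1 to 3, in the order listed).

Firm B prefers columns that give Firm A less. Compare I with III: -4 < 5, -4 < -1, -1 < 2, 1 < 6.
So III strictly dominates I for Firm B; I is strictly dominated.

1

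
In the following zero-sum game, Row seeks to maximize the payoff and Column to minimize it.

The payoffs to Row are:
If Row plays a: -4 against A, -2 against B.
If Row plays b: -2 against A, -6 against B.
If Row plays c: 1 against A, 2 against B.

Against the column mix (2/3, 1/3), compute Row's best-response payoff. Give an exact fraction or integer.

4/3

a: (-4)·(2/3) + (-2)·(1/3) = -10/3.
b: (-2)·(2/3) + (-6)·(1/3) = -10/3.
c: (1)·(2/3) + (2)·(1/3) = 4/3.
The best pure response is c with expected payoff 4/3.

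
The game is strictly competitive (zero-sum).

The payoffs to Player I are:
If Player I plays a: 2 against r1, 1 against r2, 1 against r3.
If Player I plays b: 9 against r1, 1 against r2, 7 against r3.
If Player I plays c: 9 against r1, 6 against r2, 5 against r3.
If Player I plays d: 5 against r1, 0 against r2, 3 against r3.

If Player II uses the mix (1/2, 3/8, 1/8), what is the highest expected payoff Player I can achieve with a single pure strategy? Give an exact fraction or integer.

59/8

a: (2)·(1/2) + (1)·(3/8) + (1)·(1/8) = 3/2.
b: (9)·(1/2) + (1)·(3/8) + (7)·(1/8) = 23/4.
c: (9)·(1/2) + (6)·(3/8) + (5)·(1/8) = 59/8.
d: (5)·(1/2) + (0)·(3/8) + (3)·(1/8) = 23/8.
The best pure response is c with expected payoff 59/8.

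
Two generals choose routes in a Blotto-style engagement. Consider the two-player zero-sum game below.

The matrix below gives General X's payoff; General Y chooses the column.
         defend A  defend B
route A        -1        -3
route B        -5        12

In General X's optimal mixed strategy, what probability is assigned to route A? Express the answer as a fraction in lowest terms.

17/19

Row minima are -3 and -5, so General X's maximin is -3; column maxima are -1 and 12, so General Y's minimax is -1. These differ, so the equilibrium is in mixed strategies.
Let General X play route A with probability p. General Y is indifferent when −p − 5(1−p) = −3p + 12(1−p), giving p = 17/19.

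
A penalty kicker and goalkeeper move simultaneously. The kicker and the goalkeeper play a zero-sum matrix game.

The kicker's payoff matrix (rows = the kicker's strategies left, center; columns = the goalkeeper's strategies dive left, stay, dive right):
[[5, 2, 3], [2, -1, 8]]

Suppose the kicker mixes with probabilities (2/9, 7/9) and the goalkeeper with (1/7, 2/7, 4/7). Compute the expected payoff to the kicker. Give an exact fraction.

Against (1/7, 2/7, 4/7), each row's expected payoff is left: 3; center: 32/7.
Taking the (2/9, 7/9)-weighted average: (2/9)·(3) + (7/9)·(32/7) = 38/9.

38/9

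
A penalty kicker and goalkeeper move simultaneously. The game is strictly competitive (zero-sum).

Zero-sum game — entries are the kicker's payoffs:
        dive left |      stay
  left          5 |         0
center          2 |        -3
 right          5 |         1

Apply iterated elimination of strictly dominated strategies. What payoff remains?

Row center is strictly dominated by row left (5>2, 0>-3); eliminate center.
Column dive left is strictly dominated by stay for the goalkeeper (0<5, 1<5); eliminate dive left.
Row left is strictly dominated by row right (1>0); eliminate left.
Only (right, stay) remains, with payoff 1.

1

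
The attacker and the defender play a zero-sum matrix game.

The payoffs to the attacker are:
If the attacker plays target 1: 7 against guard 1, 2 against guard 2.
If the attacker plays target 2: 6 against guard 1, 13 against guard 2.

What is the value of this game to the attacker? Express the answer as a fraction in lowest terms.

79/12

Row minima are 2 and 6, so the attacker's maximin is 6; column maxima are 7 and 13, so the defender's minimax is 7. These differ, so the equilibrium is in mixed strategies.
Let the attacker play target 1 with probability p. The defender is indifferent when 7p + 6(1−p) = 2p + 13(1−p), giving p = 7/12.
Let the defender play guard 1 with probability q. The attacker is indifferent when 7q + 2(1−q) = 6q + 13(1−q), giving q = 11/12.
The value is 7·(11/12) + (2)·(1/12) = 79/12.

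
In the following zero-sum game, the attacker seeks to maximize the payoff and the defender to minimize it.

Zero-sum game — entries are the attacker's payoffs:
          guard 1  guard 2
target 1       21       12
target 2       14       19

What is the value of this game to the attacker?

33/2

Row minima are 12 and 14, so the attacker's maximin is 14; column maxima are 21 and 19, so the defender's minimax is 19. These differ, so the equilibrium is in mixed strategies.
Let the attacker play target 1 with probability p. The defender is indifferent when 21p + 14(1−p) = 12p + 19(1−p), giving p = 5/14.
Let the defender play guard 1 with probability q. The attacker is indifferent when 21q + 12(1−q) = 14q + 19(1−q), giving q = 1/2.
The value is 21·(1/2) + (12)·(1/2) = 33/2.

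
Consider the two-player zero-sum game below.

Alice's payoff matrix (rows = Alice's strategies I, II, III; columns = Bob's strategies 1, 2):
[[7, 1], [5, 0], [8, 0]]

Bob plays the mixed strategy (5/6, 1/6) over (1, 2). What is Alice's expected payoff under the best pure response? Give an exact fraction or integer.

I: (7)·(5/6) + (1)·(1/6) = 6.
II: (5)·(5/6) + (0)·(1/6) = 25/6.
III: (8)·(5/6) + (0)·(1/6) = 20/3.
The best pure response is III with expected payoff 20/3.

20/3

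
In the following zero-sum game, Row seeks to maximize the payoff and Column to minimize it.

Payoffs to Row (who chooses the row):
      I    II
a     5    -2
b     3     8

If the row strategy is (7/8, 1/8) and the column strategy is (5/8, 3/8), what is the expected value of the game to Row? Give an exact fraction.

Against (5/8, 3/8), each row's expected payoff is a: 19/8; b: 39/8.
Taking the (7/8, 1/8)-weighted average: (7/8)·(19/8) + (1/8)·(39/8) = 43/16.

43/16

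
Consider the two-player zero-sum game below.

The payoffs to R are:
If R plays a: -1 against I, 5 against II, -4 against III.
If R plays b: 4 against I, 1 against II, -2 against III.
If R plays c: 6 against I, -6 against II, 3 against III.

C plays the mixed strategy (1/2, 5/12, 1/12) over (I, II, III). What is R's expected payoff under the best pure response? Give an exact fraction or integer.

9/4

a: (-1)·(1/2) + (5)·(5/12) + (-4)·(1/12) = 5/4.
b: (4)·(1/2) + (1)·(5/12) + (-2)·(1/12) = 9/4.
c: (6)·(1/2) + (-6)·(5/12) + (3)·(1/12) = 3/4.
The best pure response is b with expected payoff 9/4.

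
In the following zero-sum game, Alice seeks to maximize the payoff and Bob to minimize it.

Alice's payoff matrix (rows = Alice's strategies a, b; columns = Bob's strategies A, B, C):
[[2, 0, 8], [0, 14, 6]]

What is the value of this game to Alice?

7/4

Column C is strictly dominated by A for Bob (it gives Alice more in every row).
The remaining 2×2 game on (a, b) × (A, B) has no saddle point. Let Alice play a with probability p; indifference gives 2p = 14(1−p), so p = 7/8.
Similarly Bob's optimal q on A is 7/8, and the value is 2·(7/8) + (0)·(1/8) = 7/4.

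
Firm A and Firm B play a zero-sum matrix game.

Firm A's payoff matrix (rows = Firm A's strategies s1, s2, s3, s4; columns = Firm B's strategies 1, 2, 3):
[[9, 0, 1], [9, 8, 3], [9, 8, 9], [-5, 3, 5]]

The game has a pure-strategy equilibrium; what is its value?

8

Row minima: 0, 3, 8, -5 → Firm A's maximin is 8.
Column maxima: 9, 8, 9 → Firm B's minimax is 8.
They coincide at (s3, 2), so the value is 8.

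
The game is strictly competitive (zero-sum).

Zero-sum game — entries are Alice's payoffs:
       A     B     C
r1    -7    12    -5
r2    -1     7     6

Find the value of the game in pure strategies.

Row minima: -7, -1 → Alice's maximin is -1.
Column maxima: -1, 12, 6 → Bob's minimax is -1.
They coincide at (r2, A), so the value is -1.

-1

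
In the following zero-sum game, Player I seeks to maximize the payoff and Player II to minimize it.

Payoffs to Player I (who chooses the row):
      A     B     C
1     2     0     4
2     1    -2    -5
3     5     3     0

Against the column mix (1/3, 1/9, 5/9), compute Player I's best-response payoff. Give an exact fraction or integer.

26/9

1: (2)·(1/3) + (0)·(1/9) + (4)·(5/9) = 26/9.
2: (1)·(1/3) + (-2)·(1/9) + (-5)·(5/9) = -8/3.
3: (5)·(1/3) + (3)·(1/9) + (0)·(5/9) = 2.
The best pure response is 1 with expected payoff 26/9.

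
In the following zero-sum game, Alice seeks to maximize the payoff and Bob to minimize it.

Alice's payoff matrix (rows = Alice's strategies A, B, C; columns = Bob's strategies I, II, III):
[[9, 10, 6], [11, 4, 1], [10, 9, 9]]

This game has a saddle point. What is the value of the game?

Row minima: 6, 1, 9 → Alice's maximin is 9.
Column maxima: 11, 10, 9 → Bob's minimax is 9.
They coincide at (C, III), so the value is 9.

9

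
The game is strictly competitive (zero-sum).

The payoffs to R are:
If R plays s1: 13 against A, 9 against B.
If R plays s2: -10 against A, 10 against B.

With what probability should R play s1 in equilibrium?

5/6

Row minima are 9 and -10, so R's maximin is 9; column maxima are 13 and 10, so C's minimax is 10. These differ, so the equilibrium is in mixed strategies.
Let R play s1 with probability p. C is indifferent when 13p − 10(1−p) = 9p + 10(1−p), giving p = 5/6.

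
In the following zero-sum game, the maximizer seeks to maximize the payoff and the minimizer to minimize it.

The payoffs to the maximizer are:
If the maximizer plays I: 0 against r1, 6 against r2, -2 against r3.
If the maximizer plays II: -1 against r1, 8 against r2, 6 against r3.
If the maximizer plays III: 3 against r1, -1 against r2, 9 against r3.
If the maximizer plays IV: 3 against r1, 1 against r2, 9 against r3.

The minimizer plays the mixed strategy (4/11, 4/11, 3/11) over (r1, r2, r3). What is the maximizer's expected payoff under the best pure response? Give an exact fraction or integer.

46/11

I: (0)·(4/11) + (6)·(4/11) + (-2)·(3/11) = 18/11.
II: (-1)·(4/11) + (8)·(4/11) + (6)·(3/11) = 46/11.
III: (3)·(4/11) + (-1)·(4/11) + (9)·(3/11) = 35/11.
IV: (3)·(4/11) + (1)·(4/11) + (9)·(3/11) = 43/11.
The best pure response is II with expected payoff 46/11.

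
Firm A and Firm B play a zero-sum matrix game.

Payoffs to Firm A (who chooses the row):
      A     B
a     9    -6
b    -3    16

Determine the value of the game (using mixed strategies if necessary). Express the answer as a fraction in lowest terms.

63/17

Row minima are -6 and -3, so Firm A's maximin is -3; column maxima are 9 and 16, so Firm B's minimax is 9. These differ, so the equilibrium is in mixed strategies.
Let Firm A play a with probability p. Firm B is indifferent when 9p − 3(1−p) = −6p + 16(1−p), giving p = 19/34.
Let Firm B play A with probability q. Firm A is indifferent when 9q − 6(1−q) = −3q + 16(1−q), giving q = 11/17.
The value is 9·(11/17) + (-6)·(6/17) = 63/17.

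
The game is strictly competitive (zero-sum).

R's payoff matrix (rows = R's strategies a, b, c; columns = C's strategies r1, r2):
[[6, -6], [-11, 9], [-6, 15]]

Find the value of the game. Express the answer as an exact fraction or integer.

18/11

Row b is strictly dominated by row c, so R never plays it.
The remaining 2×2 game on (a, c) × (r1, r2) has no saddle point. Let R play a with probability p; indifference gives 6p − 6(1−p) = −6p + 15(1−p), so p = 7/11.
Similarly C's optimal q on r1 is 7/11, and the value is 6·(7/11) + (-6)·(4/11) = 18/11.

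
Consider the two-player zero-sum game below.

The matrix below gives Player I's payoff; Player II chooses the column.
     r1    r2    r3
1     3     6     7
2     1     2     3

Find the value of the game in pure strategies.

Row minima: 3, 1 → Player I's maximin is 3.
Column maxima: 3, 6, 7 → Player II's minimax is 3.
They coincide at (1, r1), so the value is 3.

3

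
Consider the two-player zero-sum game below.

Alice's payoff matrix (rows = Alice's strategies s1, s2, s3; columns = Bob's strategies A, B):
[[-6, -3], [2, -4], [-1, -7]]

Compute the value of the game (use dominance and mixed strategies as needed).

Row s3 is strictly dominated by row s2, so Alice never plays it.
The remaining 2×2 game on (s1, s2) × (A, B) has no saddle point. Let Alice play s1 with probability p; indifference gives −6p + 2(1−p) = −3p − 4(1−p), so p = 2/3.
Similarly Bob's optimal q on A is 1/9, and the value is -6·(1/9) + (-3)·(8/9) = -10/3.

-10/3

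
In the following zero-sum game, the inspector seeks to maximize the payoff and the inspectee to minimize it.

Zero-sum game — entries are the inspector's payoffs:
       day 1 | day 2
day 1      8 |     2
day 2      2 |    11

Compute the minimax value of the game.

28/5

Row minima are 2 and 2, so the inspector's maximin is 2; column maxima are 8 and 11, so the inspectee's minimax is 8. These differ, so the equilibrium is in mixed strategies.
Let the inspector play day 1 with probability p. The inspectee is indifferent when 8p + 2(1−p) = 2p + 11(1−p), giving p = 3/5.
Let the inspectee play day 1 with probability q. The inspector is indifferent when 8q + 2(1−q) = 2q + 11(1−q), giving q = 3/5.
The value is 8·(3/5) + (2)·(2/5) = 28/5.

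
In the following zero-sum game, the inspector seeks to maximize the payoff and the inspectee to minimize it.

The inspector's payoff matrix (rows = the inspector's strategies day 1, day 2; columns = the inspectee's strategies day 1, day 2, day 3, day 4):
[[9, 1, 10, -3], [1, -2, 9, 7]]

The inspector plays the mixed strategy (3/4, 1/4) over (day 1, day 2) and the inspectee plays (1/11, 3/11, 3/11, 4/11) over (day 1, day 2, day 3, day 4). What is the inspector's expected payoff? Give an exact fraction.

35/11

Against (1/11, 3/11, 3/11, 4/11), each row's expected payoff is day 1: 30/11; day 2: 50/11.
Taking the (3/4, 1/4)-weighted average: (3/4)·(30/11) + (1/4)·(50/11) = 35/11.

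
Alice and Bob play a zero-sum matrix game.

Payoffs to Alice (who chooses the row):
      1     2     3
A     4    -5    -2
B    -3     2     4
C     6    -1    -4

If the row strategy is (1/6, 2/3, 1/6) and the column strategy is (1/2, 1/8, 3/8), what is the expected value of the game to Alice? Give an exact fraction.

Against (1/2, 1/8, 3/8), each row's expected payoff is A: 5/8; B: 1/4; C: 11/8.
Taking the (1/6, 2/3, 1/6)-weighted average: (1/6)·(5/8) + (2/3)·(1/4) + (1/6)·(11/8) = 1/2.

1/2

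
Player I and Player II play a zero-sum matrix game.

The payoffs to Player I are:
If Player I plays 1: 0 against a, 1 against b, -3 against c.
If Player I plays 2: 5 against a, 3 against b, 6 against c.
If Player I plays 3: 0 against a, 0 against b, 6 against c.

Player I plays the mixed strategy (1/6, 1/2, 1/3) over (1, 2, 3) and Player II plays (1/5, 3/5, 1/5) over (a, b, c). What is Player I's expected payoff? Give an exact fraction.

Against (1/5, 3/5, 1/5), each row's expected payoff is 1: 0; 2: 4; 3: 6/5.
Taking the (1/6, 1/2, 1/3)-weighted average: (1/6)·(0) + (1/2)·(4) + (1/3)·(6/5) = 12/5.

12/5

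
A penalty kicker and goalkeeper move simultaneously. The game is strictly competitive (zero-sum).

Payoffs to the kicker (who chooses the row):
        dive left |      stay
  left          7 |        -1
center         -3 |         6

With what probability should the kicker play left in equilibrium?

9/17

Row minima are -1 and -3, so the kicker's maximin is -1; column maxima are 7 and 6, so the goalkeeper's minimax is 6. These differ, so the equilibrium is in mixed strategies.
Let the kicker play left with probability p. The goalkeeper is indifferent when 7p − 3(1−p) = −p + 6(1−p), giving p = 9/17.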